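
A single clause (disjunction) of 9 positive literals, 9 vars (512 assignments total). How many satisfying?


Step 1: Total=2^9=512
Step 2: Unsat when all 9 false: 2^0=1
Step 3: Sat=512-1=511

511


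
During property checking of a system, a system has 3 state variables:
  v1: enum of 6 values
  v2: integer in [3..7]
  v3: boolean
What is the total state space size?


State space = product of domain sizes of all variables.
Domain sizes:
  v1 (enum of 6 values): 6
  v2 (integer in [3..7]): 5
  v3 (boolean): 2
Product = 6 * 5 * 2 = 60

60


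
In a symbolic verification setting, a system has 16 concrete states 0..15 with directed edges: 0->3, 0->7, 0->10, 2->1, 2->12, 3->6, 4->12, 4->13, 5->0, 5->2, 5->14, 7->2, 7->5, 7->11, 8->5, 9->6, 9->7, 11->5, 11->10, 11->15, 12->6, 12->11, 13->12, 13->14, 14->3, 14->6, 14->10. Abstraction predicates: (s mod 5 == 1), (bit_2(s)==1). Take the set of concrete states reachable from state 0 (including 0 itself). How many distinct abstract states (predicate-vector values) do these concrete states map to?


BFS from 0:
Concrete reachable: {0, 1, 2, 3, 5, 6, 7, 10, 11, 12, 14, 15}
Abstract via predicates (s mod 5 == 1), (bit_2(s)==1):
  (0,0) <- {0, 2, 3, 10}
  (0,1) <- {5, 7, 12, 14, 15}
  (1,0) <- {1, 11}
  (1,1) <- {6}
Distinct abstract states = 4

4


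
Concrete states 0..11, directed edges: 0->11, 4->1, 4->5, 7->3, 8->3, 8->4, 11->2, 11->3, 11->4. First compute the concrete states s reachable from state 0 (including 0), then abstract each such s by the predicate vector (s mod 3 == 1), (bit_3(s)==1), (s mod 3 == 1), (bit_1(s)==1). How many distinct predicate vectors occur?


BFS from 0:
Concrete reachable: {0, 1, 2, 3, 4, 5, 11}
Abstract via predicates (s mod 3 == 1), (bit_3(s)==1), (s mod 3 == 1), (bit_1(s)==1):
  (0,0,0,0) <- {0, 5}
  (0,0,0,1) <- {2, 3}
  (0,1,0,1) <- {11}
  (1,0,1,0) <- {1, 4}
Distinct abstract states = 4

4


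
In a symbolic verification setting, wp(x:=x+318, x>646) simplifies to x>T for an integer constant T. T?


Formula: wp(x:=E, P) = P[E/x] (substitute E for x in postcondition)
Step 1: Postcondition: x>646
Step 2: Substitute x+318 for x: x+318>646
Step 3: Solve for x: x > 646-318 = 328

328


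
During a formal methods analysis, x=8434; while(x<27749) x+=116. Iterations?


Step 1: x goes from 8434 toward 27749 by 116; the body runs while x<27749, so iterations = ceil((bound-start)/step)
Step 2: Distance=19315
Step 3: ceil(19315/116)=167

167


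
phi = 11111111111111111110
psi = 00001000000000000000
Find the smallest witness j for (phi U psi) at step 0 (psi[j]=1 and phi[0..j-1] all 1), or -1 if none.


(phi U psi) at 0: need smallest j with psi[j]=1 and phi[i]=1 for all i in [0,j).
Scan from step 0:
  step 0: phi=1, psi=0 -> continue
  step 1: phi=1, psi=0 -> continue
  step 2: phi=1, psi=0 -> continue
  step 3: phi=1, psi=0 -> continue
  step 4: psi=1 and phi held for [0,4) -> witness found
Witness step = 4

4


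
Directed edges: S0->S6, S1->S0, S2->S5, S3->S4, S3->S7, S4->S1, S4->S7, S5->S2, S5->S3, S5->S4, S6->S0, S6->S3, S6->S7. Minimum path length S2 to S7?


BFS layer-by-layer from S2:
  dist 0: {S2}
  dist 1: {S5}
  dist 2: {S3, S4}
  dist 3: {S1, S7}
  -> S7 reached at distance 3
Shortest path length = 3

3


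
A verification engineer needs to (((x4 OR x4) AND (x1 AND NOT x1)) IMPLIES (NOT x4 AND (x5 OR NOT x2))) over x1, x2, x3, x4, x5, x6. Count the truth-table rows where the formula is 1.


Formula: (((x4 OR x4) AND (x1 AND NOT x1)) IMPLIES (NOT x4 AND (x5 OR NOT x2))) over 6 vars (64 rows)
Evaluate each row (x1, x2, x3, x4, x5, x6 as bits, MSB first):
  row 0 [000000]: (((0 OR 0) AND (0 AND NOT 0)) IMPLIES (NOT 0 AND (0 OR NOT 0))) -> 1
  row 1 [000001]: (((0 OR 0) AND (0 AND NOT 0)) IMPLIES (NOT 0 AND (0 OR NOT 0))) -> 1
  row 2 [000010]: (((0 OR 0) AND (0 AND NOT 0)) IMPLIES (NOT 0 AND (1 OR NOT 0))) -> 1
  row 3 [000011]: (((0 OR 0) AND (0 AND NOT 0)) IMPLIES (NOT 0 AND (1 OR NOT 0))) -> 1
  row 4 [000100]: (((1 OR 1) AND (0 AND NOT 0)) IMPLIES (NOT 1 AND (0 OR NOT 0))) -> 1
  (every remaining row is evaluated the same way; all 64 results are listed next)
Full result column, 8 rows per line (x1,x2,x3 fixed per line; x4,x5,x6 runs 000..111 left to right):
  rows 0-7 [x1,x2,x3=000]: 11111111  (ones: 8)
  rows 8-15 [x1,x2,x3=001]: 11111111  (ones: 8)
  rows 16-23 [x1,x2,x3=010]: 11111111  (ones: 8)
  rows 24-31 [x1,x2,x3=011]: 11111111  (ones: 8)
  rows 32-39 [x1,x2,x3=100]: 11111111  (ones: 8)
  rows 40-47 [x1,x2,x3=101]: 11111111  (ones: 8)
  rows 48-55 [x1,x2,x3=110]: 11111111  (ones: 8)
  rows 56-63 [x1,x2,x3=111]: 11111111  (ones: 8)
Count of 1-rows = 8+8+8+8+8+8+8+8 = 64

64


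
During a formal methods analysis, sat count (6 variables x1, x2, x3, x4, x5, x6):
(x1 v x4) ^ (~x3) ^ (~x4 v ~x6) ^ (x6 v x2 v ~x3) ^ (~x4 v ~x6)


CNF with 5 clauses over 6 vars (64 assignments).
An assignment satisfies CNF iff every clause has >=1 true literal.
Check each row (bits = x1,x2,x3,x4,x5,x6; clause T/F shown):
  row 0 [000000]: clauses=FTTTT -> 0
  row 1 [000001]: clauses=FTTTT -> 0
  row 2 [000010]: clauses=FTTTT -> 0
  row 3 [000011]: clauses=FTTTT -> 0
  row 4 [000100]: clauses=TTTTT -> 1
  (every remaining row is evaluated the same way; all 64 results are listed next)
Full result column, 8 rows per line (x1,x2,x3 fixed per line; x4,x5,x6 runs 000..111 left to right):
  rows 0-7 [x1,x2,x3=000]: 00001010  (ones: 2)
  rows 8-15 [x1,x2,x3=001]: 00000000  (ones: 0)
  rows 16-23 [x1,x2,x3=010]: 00001010  (ones: 2)
  rows 24-31 [x1,x2,x3=011]: 00000000  (ones: 0)
  rows 32-39 [x1,x2,x3=100]: 11111010  (ones: 6)
  rows 40-47 [x1,x2,x3=101]: 00000000  (ones: 0)
  rows 48-55 [x1,x2,x3=110]: 11111010  (ones: 6)
  rows 56-63 [x1,x2,x3=111]: 00000000  (ones: 0)
Satisfying assignments = 2+0+2+0+6+0+6+0 = 16

16


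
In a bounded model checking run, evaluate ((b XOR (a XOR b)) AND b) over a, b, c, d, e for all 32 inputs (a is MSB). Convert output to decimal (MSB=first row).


Formula: ((b XOR (a XOR b)) AND b) over a, b, c, d, e (32 rows)
Evaluate each row (bits = a,b,c,d,e, MSB first):
  row 0 [00000]: ((0 XOR (0 XOR 0)) AND 0) -> 0
  row 1 [00001]: ((0 XOR (0 XOR 0)) AND 0) -> 0
  row 2 [00010]: ((0 XOR (0 XOR 0)) AND 0) -> 0
  row 3 [00011]: ((0 XOR (0 XOR 0)) AND 0) -> 0
  row 4 [00100]: ((0 XOR (0 XOR 0)) AND 0) -> 0
  row 5 [00101]: ((0 XOR (0 XOR 0)) AND 0) -> 0
  row 6 [00110]: ((0 XOR (0 XOR 0)) AND 0) -> 0
  row 7 [00111]: ((0 XOR (0 XOR 0)) AND 0) -> 0
  row 8 [01000]: ((1 XOR (0 XOR 1)) AND 1) -> 0
  row 9 [01001]: ((1 XOR (0 XOR 1)) AND 1) -> 0
  row 10 [01010]: ((1 XOR (0 XOR 1)) AND 1) -> 0
  row 11 [01011]: ((1 XOR (0 XOR 1)) AND 1) -> 0
  row 12 [01100]: ((1 XOR (0 XOR 1)) AND 1) -> 0
  row 13 [01101]: ((1 XOR (0 XOR 1)) AND 1) -> 0
  row 14 [01110]: ((1 XOR (0 XOR 1)) AND 1) -> 0
  row 15 [01111]: ((1 XOR (0 XOR 1)) AND 1) -> 0
  row 16 [10000]: ((0 XOR (1 XOR 0)) AND 0) -> 0
  row 17 [10001]: ((0 XOR (1 XOR 0)) AND 0) -> 0
  row 18 [10010]: ((0 XOR (1 XOR 0)) AND 0) -> 0
  row 19 [10011]: ((0 XOR (1 XOR 0)) AND 0) -> 0
  row 20 [10100]: ((0 XOR (1 XOR 0)) AND 0) -> 0
  row 21 [10101]: ((0 XOR (1 XOR 0)) AND 0) -> 0
  row 22 [10110]: ((0 XOR (1 XOR 0)) AND 0) -> 0
  row 23 [10111]: ((0 XOR (1 XOR 0)) AND 0) -> 0
  row 24 [11000]: ((1 XOR (1 XOR 1)) AND 1) -> 1
  row 25 [11001]: ((1 XOR (1 XOR 1)) AND 1) -> 1
  row 26 [11010]: ((1 XOR (1 XOR 1)) AND 1) -> 1
  row 27 [11011]: ((1 XOR (1 XOR 1)) AND 1) -> 1
  row 28 [11100]: ((1 XOR (1 XOR 1)) AND 1) -> 1
  row 29 [11101]: ((1 XOR (1 XOR 1)) AND 1) -> 1
  row 30 [11110]: ((1 XOR (1 XOR 1)) AND 1) -> 1
  row 31 [11111]: ((1 XOR (1 XOR 1)) AND 1) -> 1
Full result column, 4 rows per line (a,b,c fixed per line; d,e runs 00..11 left to right):
  rows 0-3 [a,b,c=000]: 0000  = hex 0
  rows 4-7 [a,b,c=001]: 0000  = hex 0
  rows 8-11 [a,b,c=010]: 0000  = hex 0
  rows 12-15 [a,b,c=011]: 0000  = hex 0
  rows 16-19 [a,b,c=100]: 0000  = hex 0
  rows 20-23 [a,b,c=101]: 0000  = hex 0
  rows 24-27 [a,b,c=110]: 1111  = hex F
  rows 28-31 [a,b,c=111]: 1111  = hex F
Output column (row 0 .. row 31) = 00000000000000000000000011111111
Output column grouped in 4s = 0000 0000 0000 0000 0000 0000 1111 1111 = 0x000000FF
Convert to decimal digit by digit (value = value*16 + digit):
  0 -> 0
  0*16 + 0 = 0
  0*16 + 0 = 0
  0*16 + 0 = 0
  0*16 + 0 = 0
  0*16 + 0 = 0
  0*16 + 15 (F) = 15
  15*16 + 15 (F) = 255
Decimal = 255

255


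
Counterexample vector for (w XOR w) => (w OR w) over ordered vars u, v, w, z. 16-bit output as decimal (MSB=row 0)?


F1 = (w XOR w)
F2 = (w OR w)
Counterexample to F1=>F2 is where F1=1 and F2=0.
Evaluate each row (bits = u,v,w,z, MSB first):
  row 0 [0000]: F1=0 F2=0 -> F1&~F2 -> 0
  row 1 [0001]: F1=0 F2=0 -> F1&~F2 -> 0
  row 2 [0010]: F1=0 F2=1 -> F1&~F2 -> 0
  row 3 [0011]: F1=0 F2=1 -> F1&~F2 -> 0
  row 4 [0100]: F1=0 F2=0 -> F1&~F2 -> 0
  row 5 [0101]: F1=0 F2=0 -> F1&~F2 -> 0
  row 6 [0110]: F1=0 F2=1 -> F1&~F2 -> 0
  row 7 [0111]: F1=0 F2=1 -> F1&~F2 -> 0
  row 8 [1000]: F1=0 F2=0 -> F1&~F2 -> 0
  row 9 [1001]: F1=0 F2=0 -> F1&~F2 -> 0
  row 10 [1010]: F1=0 F2=1 -> F1&~F2 -> 0
  row 11 [1011]: F1=0 F2=1 -> F1&~F2 -> 0
  row 12 [1100]: F1=0 F2=0 -> F1&~F2 -> 0
  row 13 [1101]: F1=0 F2=0 -> F1&~F2 -> 0
  row 14 [1110]: F1=0 F2=1 -> F1&~F2 -> 0
  row 15 [1111]: F1=0 F2=1 -> F1&~F2 -> 0
Full result column, 4 rows per line (u,v fixed per line; w,z runs 00..11 left to right):
  rows 0-3 [u,v=00]: 0000  = hex 0
  rows 4-7 [u,v=01]: 0000  = hex 0
  rows 8-11 [u,v=10]: 0000  = hex 0
  rows 12-15 [u,v=11]: 0000  = hex 0
Counterexample vector (row 0 .. row 15) = 0000000000000000
Output column grouped in 4s = 0000 0000 0000 0000 = 0x0000
Convert to decimal digit by digit (value = value*16 + digit):
  0 -> 0
  0*16 + 0 = 0
  0*16 + 0 = 0
  0*16 + 0 = 0
Decimal = 0

0


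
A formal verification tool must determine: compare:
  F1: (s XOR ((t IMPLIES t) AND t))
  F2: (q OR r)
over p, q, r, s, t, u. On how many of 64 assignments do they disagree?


F1 = (s XOR ((t IMPLIES t) AND t))
F2 = (q OR r)
Evaluate both on each of 64 rows (bits = p,q,r,s,t,u):
  row 0 [000000]: F1=0 F2=0 -> 0
  row 1 [000001]: F1=0 F2=0 -> 0
  row 2 [000010]: F1=1 F2=0 (differ) -> 1
  row 3 [000011]: F1=1 F2=0 (differ) -> 1
  row 4 [000100]: F1=1 F2=0 (differ) -> 1
  (every remaining row is evaluated the same way; all 64 results are listed next)
Full result column, 8 rows per line (p,q,r fixed per line; s,t,u runs 000..111 left to right):
  rows 0-7 [p,q,r=000]: 00111100  (ones: 4)
  rows 8-15 [p,q,r=001]: 11000011  (ones: 4)
  rows 16-23 [p,q,r=010]: 11000011  (ones: 4)
  rows 24-31 [p,q,r=011]: 11000011  (ones: 4)
  rows 32-39 [p,q,r=100]: 00111100  (ones: 4)
  rows 40-47 [p,q,r=101]: 11000011  (ones: 4)
  rows 48-55 [p,q,r=110]: 11000011  (ones: 4)
  rows 56-63 [p,q,r=111]: 11000011  (ones: 4)
Disagreements = 4+4+4+4+4+4+4+4 = 32

32


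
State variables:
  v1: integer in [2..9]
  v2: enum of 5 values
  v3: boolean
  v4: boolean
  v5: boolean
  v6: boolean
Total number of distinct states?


State space = product of domain sizes of all variables.
Domain sizes:
  v1 (integer in [2..9]): 8
  v2 (enum of 5 values): 5
  v3 (boolean): 2
  v4 (boolean): 2
  v5 (boolean): 2
  v6 (boolean): 2
Product = 8 * 5 * 2 * 2 * 2 * 2 = 640

640


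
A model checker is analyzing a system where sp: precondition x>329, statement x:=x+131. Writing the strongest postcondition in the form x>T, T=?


Formula: sp(P, x:=E) = exists old_x. (x = E[old_x/x]) AND P[old_x/x] (old_x is the value of x before the assignment; eliminate old_x by solving x = E[old_x/x] for old_x)
Step 1: Precondition P: x>329, i.e. old_x > 329
Step 2: Assignment gives x = old_x + 131, so old_x = x - 131
Step 3: Substitute into P: x - 131 > 329
Step 4: Simplify: x > 329+131 = 460

460


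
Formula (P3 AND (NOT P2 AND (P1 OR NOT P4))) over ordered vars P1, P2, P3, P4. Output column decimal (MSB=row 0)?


Formula: (P3 AND (NOT P2 AND (P1 OR NOT P4))) over P1, P2, P3, P4 (16 rows)
Evaluate each row (bits = P1,P2,P3,P4, MSB first):
  row 0 [0000]: (0 AND (NOT 0 AND (0 OR NOT 0))) -> 0
  row 1 [0001]: (0 AND (NOT 0 AND (0 OR NOT 1))) -> 0
  row 2 [0010]: (1 AND (NOT 0 AND (0 OR NOT 0))) -> 1
  row 3 [0011]: (1 AND (NOT 0 AND (0 OR NOT 1))) -> 0
  row 4 [0100]: (0 AND (NOT 1 AND (0 OR NOT 0))) -> 0
  row 5 [0101]: (0 AND (NOT 1 AND (0 OR NOT 1))) -> 0
  row 6 [0110]: (1 AND (NOT 1 AND (0 OR NOT 0))) -> 0
  row 7 [0111]: (1 AND (NOT 1 AND (0 OR NOT 1))) -> 0
  row 8 [1000]: (0 AND (NOT 0 AND (1 OR NOT 0))) -> 0
  row 9 [1001]: (0 AND (NOT 0 AND (1 OR NOT 1))) -> 0
  row 10 [1010]: (1 AND (NOT 0 AND (1 OR NOT 0))) -> 1
  row 11 [1011]: (1 AND (NOT 0 AND (1 OR NOT 1))) -> 1
  row 12 [1100]: (0 AND (NOT 1 AND (1 OR NOT 0))) -> 0
  row 13 [1101]: (0 AND (NOT 1 AND (1 OR NOT 1))) -> 0
  row 14 [1110]: (1 AND (NOT 1 AND (1 OR NOT 0))) -> 0
  row 15 [1111]: (1 AND (NOT 1 AND (1 OR NOT 1))) -> 0
Full result column, 4 rows per line (P1,P2 fixed per line; P3,P4 runs 00..11 left to right):
  rows 0-3 [P1,P2=00]: 0010  = hex 2
  rows 4-7 [P1,P2=01]: 0000  = hex 0
  rows 8-11 [P1,P2=10]: 0011  = hex 3
  rows 12-15 [P1,P2=11]: 0000  = hex 0
Output column (row 0 .. row 15) = 0010000000110000
Output column grouped in 4s = 0010 0000 0011 0000 = 0x2030
Convert to decimal digit by digit (value = value*16 + digit):
  2 -> 2
  2*16 + 0 = 32
  32*16 + 3 = 515
  515*16 + 0 = 8240
Decimal = 8240

8240


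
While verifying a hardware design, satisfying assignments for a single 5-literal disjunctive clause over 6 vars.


Step 1: Total=2^6=64
Step 2: Unsat when all 5 false: 2^1=2
Step 3: Sat=64-2=62

62


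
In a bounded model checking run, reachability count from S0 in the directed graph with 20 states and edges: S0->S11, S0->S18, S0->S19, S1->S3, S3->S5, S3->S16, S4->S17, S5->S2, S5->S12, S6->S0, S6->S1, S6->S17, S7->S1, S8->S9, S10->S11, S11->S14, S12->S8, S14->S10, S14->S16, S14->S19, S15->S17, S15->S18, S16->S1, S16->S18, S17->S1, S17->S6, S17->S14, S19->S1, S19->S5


BFS from S0:
  layer 0: {S0}
  layer 1: {S11, S18, S19}
  layer 2: {S1, S5, S14}
  layer 3: {S2, S3, S10, S12, S16}
  layer 4: {S8}
  layer 5: {S9}
Reachable set: {S0, S1, S2, S3, S5, S8, S9, S10, S11, S12, S14, S16, S18, S19}
Count = 14

14


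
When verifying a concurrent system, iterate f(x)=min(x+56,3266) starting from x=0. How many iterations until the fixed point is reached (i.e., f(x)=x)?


Step 1: x=0, cap=3266, increment=56
Step 2: x grows by 56 each step until capped at 3266; fixed point is x=3266
Step 3: iterations = ceil(3266/56) = 59

59


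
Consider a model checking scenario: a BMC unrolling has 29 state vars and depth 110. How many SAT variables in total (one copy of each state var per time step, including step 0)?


BMC unrolls to depth k, creating one copy of each state var for steps 0..k.
Step count = 110 + 1 = 111 (steps 0 through 110)
Vars per step = 29
Total = 29 * 111 = 3219

3219


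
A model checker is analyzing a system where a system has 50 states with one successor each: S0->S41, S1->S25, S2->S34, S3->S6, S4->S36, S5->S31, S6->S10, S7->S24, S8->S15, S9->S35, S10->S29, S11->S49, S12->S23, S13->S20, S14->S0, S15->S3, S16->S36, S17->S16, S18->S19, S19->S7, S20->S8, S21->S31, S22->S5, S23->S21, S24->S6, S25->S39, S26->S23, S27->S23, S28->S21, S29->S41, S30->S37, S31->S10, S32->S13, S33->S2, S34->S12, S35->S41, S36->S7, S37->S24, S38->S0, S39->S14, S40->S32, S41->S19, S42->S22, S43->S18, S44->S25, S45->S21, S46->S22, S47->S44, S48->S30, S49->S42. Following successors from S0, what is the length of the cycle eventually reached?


Trace from S0 until a state repeats:
  S0 -> S41 -> S19 -> S7 -> S24 -> S6 -> S10 -> S29 -> S41
S41 first seen at step 1, revisited at step 8.
Cycle length = 8 - 1 = 7

7


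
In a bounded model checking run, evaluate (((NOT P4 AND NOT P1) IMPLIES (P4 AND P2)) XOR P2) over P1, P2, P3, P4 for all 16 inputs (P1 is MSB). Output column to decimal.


Formula: (((NOT P4 AND NOT P1) IMPLIES (P4 AND P2)) XOR P2) over P1, P2, P3, P4 (16 rows)
Evaluate each row (bits = P1,P2,P3,P4, MSB first):
  row 0 [0000]: (((NOT 0 AND NOT 0) IMPLIES (0 AND 0)) XOR 0) -> 0
  row 1 [0001]: (((NOT 1 AND NOT 0) IMPLIES (1 AND 0)) XOR 0) -> 1
  row 2 [0010]: (((NOT 0 AND NOT 0) IMPLIES (0 AND 0)) XOR 0) -> 0
  row 3 [0011]: (((NOT 1 AND NOT 0) IMPLIES (1 AND 0)) XOR 0) -> 1
  row 4 [0100]: (((NOT 0 AND NOT 0) IMPLIES (0 AND 1)) XOR 1) -> 1
  row 5 [0101]: (((NOT 1 AND NOT 0) IMPLIES (1 AND 1)) XOR 1) -> 0
  row 6 [0110]: (((NOT 0 AND NOT 0) IMPLIES (0 AND 1)) XOR 1) -> 1
  row 7 [0111]: (((NOT 1 AND NOT 0) IMPLIES (1 AND 1)) XOR 1) -> 0
  row 8 [1000]: (((NOT 0 AND NOT 1) IMPLIES (0 AND 0)) XOR 0) -> 1
  row 9 [1001]: (((NOT 1 AND NOT 1) IMPLIES (1 AND 0)) XOR 0) -> 1
  row 10 [1010]: (((NOT 0 AND NOT 1) IMPLIES (0 AND 0)) XOR 0) -> 1
  row 11 [1011]: (((NOT 1 AND NOT 1) IMPLIES (1 AND 0)) XOR 0) -> 1
  row 12 [1100]: (((NOT 0 AND NOT 1) IMPLIES (0 AND 1)) XOR 1) -> 0
  row 13 [1101]: (((NOT 1 AND NOT 1) IMPLIES (1 AND 1)) XOR 1) -> 0
  row 14 [1110]: (((NOT 0 AND NOT 1) IMPLIES (0 AND 1)) XOR 1) -> 0
  row 15 [1111]: (((NOT 1 AND NOT 1) IMPLIES (1 AND 1)) XOR 1) -> 0
Full result column, 4 rows per line (P1,P2 fixed per line; P3,P4 runs 00..11 left to right):
  rows 0-3 [P1,P2=00]: 0101  = hex 5
  rows 4-7 [P1,P2=01]: 1010  = hex A
  rows 8-11 [P1,P2=10]: 1111  = hex F
  rows 12-15 [P1,P2=11]: 0000  = hex 0
Output column (row 0 .. row 15) = 0101101011110000
Output column grouped in 4s = 0101 1010 1111 0000 = 0x5AF0
Convert to decimal digit by digit (value = value*16 + digit):
  5 -> 5
  5*16 + 10 (A) = 90
  90*16 + 15 (F) = 1455
  1455*16 + 0 = 23280
Decimal = 23280

23280


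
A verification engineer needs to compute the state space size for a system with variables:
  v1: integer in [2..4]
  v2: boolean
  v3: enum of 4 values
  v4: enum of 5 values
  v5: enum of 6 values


State space = product of domain sizes of all variables.
Domain sizes:
  v1 (integer in [2..4]): 3
  v2 (boolean): 2
  v3 (enum of 4 values): 4
  v4 (enum of 5 values): 5
  v5 (enum of 6 values): 6
Product = 3 * 2 * 4 * 5 * 6 = 720

720


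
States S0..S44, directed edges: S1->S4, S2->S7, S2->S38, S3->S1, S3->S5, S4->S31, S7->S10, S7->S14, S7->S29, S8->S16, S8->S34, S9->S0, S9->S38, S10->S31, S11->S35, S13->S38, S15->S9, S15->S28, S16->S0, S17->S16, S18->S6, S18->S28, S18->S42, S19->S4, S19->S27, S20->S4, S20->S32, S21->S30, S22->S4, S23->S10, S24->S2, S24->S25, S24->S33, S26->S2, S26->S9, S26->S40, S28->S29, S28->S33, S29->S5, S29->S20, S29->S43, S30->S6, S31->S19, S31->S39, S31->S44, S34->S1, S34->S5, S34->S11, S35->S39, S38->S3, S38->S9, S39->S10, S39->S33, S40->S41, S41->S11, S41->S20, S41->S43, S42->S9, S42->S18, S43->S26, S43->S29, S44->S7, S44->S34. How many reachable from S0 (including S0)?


BFS from S0:
  layer 0: {S0}
Reachable set: {S0}
Count = 1

1


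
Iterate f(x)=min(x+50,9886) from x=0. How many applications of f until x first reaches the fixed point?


Step 1: x=0, cap=9886, increment=50
Step 2: x grows by 50 each step until capped at 9886; fixed point is x=9886
Step 3: iterations = ceil(9886/50) = 198

198


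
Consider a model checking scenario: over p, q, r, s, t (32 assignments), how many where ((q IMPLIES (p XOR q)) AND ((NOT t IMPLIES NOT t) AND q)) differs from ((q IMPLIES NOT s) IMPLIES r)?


F1 = ((q IMPLIES (p XOR q)) AND ((NOT t IMPLIES NOT t) AND q))
F2 = ((q IMPLIES NOT s) IMPLIES r)
Evaluate both on each of 32 rows (bits = p,q,r,s,t):
  row 0 [00000]: F1=0 F2=0 -> 0
  row 1 [00001]: F1=0 F2=0 -> 0
  row 2 [00010]: F1=0 F2=0 -> 0
  row 3 [00011]: F1=0 F2=0 -> 0
  row 4 [00100]: F1=0 F2=1 (differ) -> 1
  row 5 [00101]: F1=0 F2=1 (differ) -> 1
  row 6 [00110]: F1=0 F2=1 (differ) -> 1
  row 7 [00111]: F1=0 F2=1 (differ) -> 1
  row 8 [01000]: F1=1 F2=0 (differ) -> 1
  row 9 [01001]: F1=1 F2=0 (differ) -> 1
  row 10 [01010]: F1=1 F2=1 -> 0
  row 11 [01011]: F1=1 F2=1 -> 0
  row 12 [01100]: F1=1 F2=1 -> 0
  row 13 [01101]: F1=1 F2=1 -> 0
  row 14 [01110]: F1=1 F2=1 -> 0
  row 15 [01111]: F1=1 F2=1 -> 0
  row 16 [10000]: F1=0 F2=0 -> 0
  row 17 [10001]: F1=0 F2=0 -> 0
  row 18 [10010]: F1=0 F2=0 -> 0
  row 19 [10011]: F1=0 F2=0 -> 0
  row 20 [10100]: F1=0 F2=1 (differ) -> 1
  row 21 [10101]: F1=0 F2=1 (differ) -> 1
  row 22 [10110]: F1=0 F2=1 (differ) -> 1
  row 23 [10111]: F1=0 F2=1 (differ) -> 1
  row 24 [11000]: F1=0 F2=0 -> 0
  row 25 [11001]: F1=0 F2=0 -> 0
  row 26 [11010]: F1=0 F2=1 (differ) -> 1
  row 27 [11011]: F1=0 F2=1 (differ) -> 1
  row 28 [11100]: F1=0 F2=1 (differ) -> 1
  row 29 [11101]: F1=0 F2=1 (differ) -> 1
  row 30 [11110]: F1=0 F2=1 (differ) -> 1
  row 31 [11111]: F1=0 F2=1 (differ) -> 1
Full result column, 8 rows per line (p,q fixed per line; r,s,t runs 000..111 left to right):
  rows 0-7 [p,q=00]: 00001111  (ones: 4)
  rows 8-15 [p,q=01]: 11000000  (ones: 2)
  rows 16-23 [p,q=10]: 00001111  (ones: 4)
  rows 24-31 [p,q=11]: 00111111  (ones: 6)
Disagreements = 4+2+4+6 = 16

16


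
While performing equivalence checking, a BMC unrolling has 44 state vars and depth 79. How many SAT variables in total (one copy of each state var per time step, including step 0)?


BMC unrolls to depth k, creating one copy of each state var for steps 0..k.
Step count = 79 + 1 = 80 (steps 0 through 79)
Vars per step = 44
Total = 44 * 80 = 3520

3520


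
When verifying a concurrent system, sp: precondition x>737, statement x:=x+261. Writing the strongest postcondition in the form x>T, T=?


Formula: sp(P, x:=E) = exists old_x. (x = E[old_x/x]) AND P[old_x/x] (old_x is the value of x before the assignment; eliminate old_x by solving x = E[old_x/x] for old_x)
Step 1: Precondition P: x>737, i.e. old_x > 737
Step 2: Assignment gives x = old_x + 261, so old_x = x - 261
Step 3: Substitute into P: x - 261 > 737
Step 4: Simplify: x > 737+261 = 998

998


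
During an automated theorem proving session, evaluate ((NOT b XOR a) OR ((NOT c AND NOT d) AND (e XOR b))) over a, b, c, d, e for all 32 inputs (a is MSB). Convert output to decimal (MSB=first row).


Formula: ((NOT b XOR a) OR ((NOT c AND NOT d) AND (e XOR b))) over a, b, c, d, e (32 rows)
Evaluate each row (bits = a,b,c,d,e, MSB first):
  row 0 [00000]: ((NOT 0 XOR 0) OR ((NOT 0 AND NOT 0) AND (0 XOR 0))) -> 1
  row 1 [00001]: ((NOT 0 XOR 0) OR ((NOT 0 AND NOT 0) AND (1 XOR 0))) -> 1
  row 2 [00010]: ((NOT 0 XOR 0) OR ((NOT 0 AND NOT 1) AND (0 XOR 0))) -> 1
  row 3 [00011]: ((NOT 0 XOR 0) OR ((NOT 0 AND NOT 1) AND (1 XOR 0))) -> 1
  row 4 [00100]: ((NOT 0 XOR 0) OR ((NOT 1 AND NOT 0) AND (0 XOR 0))) -> 1
  row 5 [00101]: ((NOT 0 XOR 0) OR ((NOT 1 AND NOT 0) AND (1 XOR 0))) -> 1
  row 6 [00110]: ((NOT 0 XOR 0) OR ((NOT 1 AND NOT 1) AND (0 XOR 0))) -> 1
  row 7 [00111]: ((NOT 0 XOR 0) OR ((NOT 1 AND NOT 1) AND (1 XOR 0))) -> 1
  row 8 [01000]: ((NOT 1 XOR 0) OR ((NOT 0 AND NOT 0) AND (0 XOR 1))) -> 1
  row 9 [01001]: ((NOT 1 XOR 0) OR ((NOT 0 AND NOT 0) AND (1 XOR 1))) -> 0
  row 10 [01010]: ((NOT 1 XOR 0) OR ((NOT 0 AND NOT 1) AND (0 XOR 1))) -> 0
  row 11 [01011]: ((NOT 1 XOR 0) OR ((NOT 0 AND NOT 1) AND (1 XOR 1))) -> 0
  row 12 [01100]: ((NOT 1 XOR 0) OR ((NOT 1 AND NOT 0) AND (0 XOR 1))) -> 0
  row 13 [01101]: ((NOT 1 XOR 0) OR ((NOT 1 AND NOT 0) AND (1 XOR 1))) -> 0
  row 14 [01110]: ((NOT 1 XOR 0) OR ((NOT 1 AND NOT 1) AND (0 XOR 1))) -> 0
  row 15 [01111]: ((NOT 1 XOR 0) OR ((NOT 1 AND NOT 1) AND (1 XOR 1))) -> 0
  row 16 [10000]: ((NOT 0 XOR 1) OR ((NOT 0 AND NOT 0) AND (0 XOR 0))) -> 0
  row 17 [10001]: ((NOT 0 XOR 1) OR ((NOT 0 AND NOT 0) AND (1 XOR 0))) -> 1
  row 18 [10010]: ((NOT 0 XOR 1) OR ((NOT 0 AND NOT 1) AND (0 XOR 0))) -> 0
  row 19 [10011]: ((NOT 0 XOR 1) OR ((NOT 0 AND NOT 1) AND (1 XOR 0))) -> 0
  row 20 [10100]: ((NOT 0 XOR 1) OR ((NOT 1 AND NOT 0) AND (0 XOR 0))) -> 0
  row 21 [10101]: ((NOT 0 XOR 1) OR ((NOT 1 AND NOT 0) AND (1 XOR 0))) -> 0
  row 22 [10110]: ((NOT 0 XOR 1) OR ((NOT 1 AND NOT 1) AND (0 XOR 0))) -> 0
  row 23 [10111]: ((NOT 0 XOR 1) OR ((NOT 1 AND NOT 1) AND (1 XOR 0))) -> 0
  row 24 [11000]: ((NOT 1 XOR 1) OR ((NOT 0 AND NOT 0) AND (0 XOR 1))) -> 1
  row 25 [11001]: ((NOT 1 XOR 1) OR ((NOT 0 AND NOT 0) AND (1 XOR 1))) -> 1
  row 26 [11010]: ((NOT 1 XOR 1) OR ((NOT 0 AND NOT 1) AND (0 XOR 1))) -> 1
  row 27 [11011]: ((NOT 1 XOR 1) OR ((NOT 0 AND NOT 1) AND (1 XOR 1))) -> 1
  row 28 [11100]: ((NOT 1 XOR 1) OR ((NOT 1 AND NOT 0) AND (0 XOR 1))) -> 1
  row 29 [11101]: ((NOT 1 XOR 1) OR ((NOT 1 AND NOT 0) AND (1 XOR 1))) -> 1
  row 30 [11110]: ((NOT 1 XOR 1) OR ((NOT 1 AND NOT 1) AND (0 XOR 1))) -> 1
  row 31 [11111]: ((NOT 1 XOR 1) OR ((NOT 1 AND NOT 1) AND (1 XOR 1))) -> 1
Full result column, 4 rows per line (a,b,c fixed per line; d,e runs 00..11 left to right):
  rows 0-3 [a,b,c=000]: 1111  = hex F
  rows 4-7 [a,b,c=001]: 1111  = hex F
  rows 8-11 [a,b,c=010]: 1000  = hex 8
  rows 12-15 [a,b,c=011]: 0000  = hex 0
  rows 16-19 [a,b,c=100]: 0100  = hex 4
  rows 20-23 [a,b,c=101]: 0000  = hex 0
  rows 24-27 [a,b,c=110]: 1111  = hex F
  rows 28-31 [a,b,c=111]: 1111  = hex F
Output column (row 0 .. row 31) = 11111111100000000100000011111111
Output column grouped in 4s = 1111 1111 1000 0000 0100 0000 1111 1111 = 0xFF8040FF
Convert to decimal digit by digit (value = value*16 + digit):
  F -> 15
  15*16 + 15 (F) = 255
  255*16 + 8 = 4088
  4088*16 + 0 = 65408
  65408*16 + 4 = 1046532
  1046532*16 + 0 = 16744512
  16744512*16 + 15 (F) = 267912207
  267912207*16 + 15 (F) = 4286595327
Decimal = 4286595327

4286595327


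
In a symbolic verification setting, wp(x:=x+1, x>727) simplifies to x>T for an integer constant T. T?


Formula: wp(x:=E, P) = P[E/x] (substitute E for x in postcondition)
Step 1: Postcondition: x>727
Step 2: Substitute x+1 for x: x+1>727
Step 3: Solve for x: x > 727-1 = 726

726


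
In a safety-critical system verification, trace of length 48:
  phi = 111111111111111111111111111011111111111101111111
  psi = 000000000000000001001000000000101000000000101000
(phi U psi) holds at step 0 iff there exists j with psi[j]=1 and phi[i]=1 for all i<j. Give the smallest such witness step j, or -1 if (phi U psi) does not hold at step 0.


(phi U psi) at 0: need smallest j with psi[j]=1 and phi[i]=1 for all i in [0,j).
Scan from step 0:
  step 0: phi=1, psi=0 -> continue
  step 1: phi=1, psi=0 -> continue
  step 2: phi=1, psi=0 -> continue
  step 3: phi=1, psi=0 -> continue
  step 17: psi=1 and phi held for [0,17) -> witness found
Witness step = 17

17


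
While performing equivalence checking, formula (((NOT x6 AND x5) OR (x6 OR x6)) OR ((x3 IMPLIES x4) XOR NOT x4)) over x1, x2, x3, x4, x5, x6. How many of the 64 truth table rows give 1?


Formula: (((NOT x6 AND x5) OR (x6 OR x6)) OR ((x3 IMPLIES x4) XOR NOT x4)) over 6 vars (64 rows)
Evaluate each row (x1, x2, x3, x4, x5, x6 as bits, MSB first):
  row 0 [000000]: (((NOT 0 AND 0) OR (0 OR 0)) OR ((0 IMPLIES 0) XOR NOT 0)) -> 0
  row 1 [000001]: (((NOT 1 AND 0) OR (1 OR 1)) OR ((0 IMPLIES 0) XOR NOT 0)) -> 1
  row 2 [000010]: (((NOT 0 AND 1) OR (0 OR 0)) OR ((0 IMPLIES 0) XOR NOT 0)) -> 1
  row 3 [000011]: (((NOT 1 AND 1) OR (1 OR 1)) OR ((0 IMPLIES 0) XOR NOT 0)) -> 1
  row 4 [000100]: (((NOT 0 AND 0) OR (0 OR 0)) OR ((0 IMPLIES 1) XOR NOT 1)) -> 1
  (every remaining row is evaluated the same way; all 64 results are listed next)
Full result column, 8 rows per line (x1,x2,x3 fixed per line; x4,x5,x6 runs 000..111 left to right):
  rows 0-7 [x1,x2,x3=000]: 01111111  (ones: 7)
  rows 8-15 [x1,x2,x3=001]: 11111111  (ones: 8)
  rows 16-23 [x1,x2,x3=010]: 01111111  (ones: 7)
  rows 24-31 [x1,x2,x3=011]: 11111111  (ones: 8)
  rows 32-39 [x1,x2,x3=100]: 01111111  (ones: 7)
  rows 40-47 [x1,x2,x3=101]: 11111111  (ones: 8)
  rows 48-55 [x1,x2,x3=110]: 01111111  (ones: 7)
  rows 56-63 [x1,x2,x3=111]: 11111111  (ones: 8)
Count of 1-rows = 7+8+7+8+7+8+7+8 = 60

60


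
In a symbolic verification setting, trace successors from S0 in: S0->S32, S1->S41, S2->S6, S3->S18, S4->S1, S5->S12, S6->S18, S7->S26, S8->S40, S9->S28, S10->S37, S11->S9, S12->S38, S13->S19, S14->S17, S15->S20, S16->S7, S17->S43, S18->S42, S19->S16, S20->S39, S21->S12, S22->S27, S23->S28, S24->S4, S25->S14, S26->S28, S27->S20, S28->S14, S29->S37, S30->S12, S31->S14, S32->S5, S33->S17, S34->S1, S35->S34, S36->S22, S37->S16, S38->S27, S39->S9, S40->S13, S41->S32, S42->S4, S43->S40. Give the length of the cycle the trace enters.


Trace from S0 until a state repeats:
  S0 -> S32 -> S5 -> S12 -> S38 -> S27 -> S20 -> S39 -> S9 -> S28 -> S14 -> S17 -> S43 -> S40 -> S13 -> S19 -> S16 -> S7 -> S26 -> S28
S28 first seen at step 9, revisited at step 19.
Cycle length = 19 - 9 = 10

10


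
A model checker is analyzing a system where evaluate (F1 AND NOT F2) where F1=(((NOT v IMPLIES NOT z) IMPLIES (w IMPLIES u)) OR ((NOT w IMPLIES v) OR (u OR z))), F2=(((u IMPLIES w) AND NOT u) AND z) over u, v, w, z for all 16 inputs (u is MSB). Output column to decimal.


F1 = (((NOT v IMPLIES NOT z) IMPLIES (w IMPLIES u)) OR ((NOT w IMPLIES v) OR (u OR z)))
F2 = (((u IMPLIES w) AND NOT u) AND z)
Counterexample to F1=>F2 is where F1=1 and F2=0.
Evaluate each row (bits = u,v,w,z, MSB first):
  row 0 [0000]: F1=1 F2=0 -> F1&~F2 -> 1
  row 1 [0001]: F1=1 F2=1 -> F1&~F2 -> 0
  row 2 [0010]: F1=1 F2=0 -> F1&~F2 -> 1
  row 3 [0011]: F1=1 F2=1 -> F1&~F2 -> 0
  row 4 [0100]: F1=1 F2=0 -> F1&~F2 -> 1
  row 5 [0101]: F1=1 F2=1 -> F1&~F2 -> 0
  row 6 [0110]: F1=1 F2=0 -> F1&~F2 -> 1
  row 7 [0111]: F1=1 F2=1 -> F1&~F2 -> 0
  row 8 [1000]: F1=1 F2=0 -> F1&~F2 -> 1
  row 9 [1001]: F1=1 F2=0 -> F1&~F2 -> 1
  row 10 [1010]: F1=1 F2=0 -> F1&~F2 -> 1
  row 11 [1011]: F1=1 F2=0 -> F1&~F2 -> 1
  row 12 [1100]: F1=1 F2=0 -> F1&~F2 -> 1
  row 13 [1101]: F1=1 F2=0 -> F1&~F2 -> 1
  row 14 [1110]: F1=1 F2=0 -> F1&~F2 -> 1
  row 15 [1111]: F1=1 F2=0 -> F1&~F2 -> 1
Full result column, 4 rows per line (u,v fixed per line; w,z runs 00..11 left to right):
  rows 0-3 [u,v=00]: 1010  = hex A
  rows 4-7 [u,v=01]: 1010  = hex A
  rows 8-11 [u,v=10]: 1111  = hex F
  rows 12-15 [u,v=11]: 1111  = hex F
Counterexample vector (row 0 .. row 15) = 1010101011111111
Output column grouped in 4s = 1010 1010 1111 1111 = 0xAAFF
Convert to decimal digit by digit (value = value*16 + digit):
  A -> 10
  10*16 + 10 (A) = 170
  170*16 + 15 (F) = 2735
  2735*16 + 15 (F) = 43775
Decimal = 43775

43775


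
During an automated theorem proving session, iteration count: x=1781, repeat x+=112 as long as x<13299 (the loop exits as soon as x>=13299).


Step 1: x goes from 1781 toward 13299 by 112; the body runs while x<13299, so iterations = ceil((bound-start)/step)
Step 2: Distance=11518
Step 3: ceil(11518/112)=103

103


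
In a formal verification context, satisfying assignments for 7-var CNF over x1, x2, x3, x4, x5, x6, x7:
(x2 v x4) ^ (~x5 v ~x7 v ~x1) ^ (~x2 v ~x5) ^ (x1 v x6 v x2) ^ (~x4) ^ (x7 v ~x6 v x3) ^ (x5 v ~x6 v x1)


CNF with 7 clauses over 7 vars (128 assignments).
An assignment satisfies CNF iff every clause has >=1 true literal.
Check each row (bits = x1,x2,x3,x4,x5,x6,x7; clause T/F shown):
  row 0 [0000000]: clauses=FTTFTTT -> 0
  row 1 [0000001]: clauses=FTTFTTT -> 0
  row 2 [0000010]: clauses=FTTTTFF -> 0
  row 3 [0000011]: clauses=FTTTTTF -> 0
  row 4 [0000100]: clauses=FTTFTTT -> 0
  (every remaining row is evaluated the same way; all 128 results are listed next)
Full result column, 8 rows per line (x1,x2,x3,x4 fixed per line; x5,x6,x7 runs 000..111 left to right):
  rows 0-7 [x1,x2,x3,x4=0000]: 00000000  (ones: 0)
  rows 8-15 [x1,x2,x3,x4=0001]: 00000000  (ones: 0)
  rows 16-23 [x1,x2,x3,x4=0010]: 00000000  (ones: 0)
  rows 24-31 [x1,x2,x3,x4=0011]: 00000000  (ones: 0)
  rows 32-39 [x1,x2,x3,x4=0100]: 11000000  (ones: 2)
  rows 40-47 [x1,x2,x3,x4=0101]: 00000000  (ones: 0)
  rows 48-55 [x1,x2,x3,x4=0110]: 11000000  (ones: 2)
  rows 56-63 [x1,x2,x3,x4=0111]: 00000000  (ones: 0)
  rows 64-71 [x1,x2,x3,x4=1000]: 00000000  (ones: 0)
  rows 72-79 [x1,x2,x3,x4=1001]: 00000000  (ones: 0)
  rows 80-87 [x1,x2,x3,x4=1010]: 00000000  (ones: 0)
  rows 88-95 [x1,x2,x3,x4=1011]: 00000000  (ones: 0)
  rows 96-103 [x1,x2,x3,x4=1100]: 11010000  (ones: 3)
  rows 104-111 [x1,x2,x3,x4=1101]: 00000000  (ones: 0)
  rows 112-119 [x1,x2,x3,x4=1110]: 11110000  (ones: 4)
  rows 120-127 [x1,x2,x3,x4=1111]: 00000000  (ones: 0)
Satisfying assignments = 0+0+0+0+2+0+2+0+0+0+0+0+3+0+4+0 = 11

11


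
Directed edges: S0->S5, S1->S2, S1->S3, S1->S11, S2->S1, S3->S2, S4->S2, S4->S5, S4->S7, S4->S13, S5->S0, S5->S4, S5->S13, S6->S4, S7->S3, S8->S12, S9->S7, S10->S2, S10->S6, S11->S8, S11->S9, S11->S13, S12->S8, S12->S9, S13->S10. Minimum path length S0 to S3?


BFS layer-by-layer from S0:
  dist 0: {S0}
  dist 1: {S5}
  dist 2: {S4, S13}
  dist 3: {S2, S7, S10}
  dist 4: {S1, S3, S6}
  -> S3 reached at distance 4
Shortest path length = 4

4


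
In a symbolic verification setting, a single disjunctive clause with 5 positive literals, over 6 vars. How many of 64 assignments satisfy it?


Step 1: Total=2^6=64
Step 2: Unsat when all 5 false: 2^1=2
Step 3: Sat=64-2=62

62


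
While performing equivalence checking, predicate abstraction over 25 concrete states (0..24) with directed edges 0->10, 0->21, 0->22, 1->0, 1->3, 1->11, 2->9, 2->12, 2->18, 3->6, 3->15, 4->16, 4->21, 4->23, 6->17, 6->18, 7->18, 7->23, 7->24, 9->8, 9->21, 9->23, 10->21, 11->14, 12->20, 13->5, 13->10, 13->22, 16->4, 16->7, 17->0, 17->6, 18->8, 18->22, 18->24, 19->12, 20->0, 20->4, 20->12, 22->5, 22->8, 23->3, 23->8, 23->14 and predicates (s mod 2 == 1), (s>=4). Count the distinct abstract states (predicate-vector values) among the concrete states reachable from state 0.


BFS from 0:
Concrete reachable: {0, 5, 8, 10, 21, 22}
Abstract via predicates (s mod 2 == 1), (s>=4):
  (0,0) <- {0}
  (0,1) <- {8, 10, 22}
  (1,1) <- {5, 21}
Distinct abstract states = 3

3


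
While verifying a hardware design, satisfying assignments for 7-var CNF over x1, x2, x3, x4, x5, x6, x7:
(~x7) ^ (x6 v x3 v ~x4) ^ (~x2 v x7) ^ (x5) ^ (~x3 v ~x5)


CNF with 5 clauses over 7 vars (128 assignments).
An assignment satisfies CNF iff every clause has >=1 true literal.
Check each row (bits = x1,x2,x3,x4,x5,x6,x7; clause T/F shown):
  row 0 [0000000]: clauses=TTTFT -> 0
  row 1 [0000001]: clauses=FTTFT -> 0
  row 2 [0000010]: clauses=TTTFT -> 0
  row 3 [0000011]: clauses=FTTFT -> 0
  row 4 [0000100]: clauses=TTTTT -> 1
  (every remaining row is evaluated the same way; all 128 results are listed next)
Full result column, 8 rows per line (x1,x2,x3,x4 fixed per line; x5,x6,x7 runs 000..111 left to right):
  rows 0-7 [x1,x2,x3,x4=0000]: 00001010  (ones: 2)
  rows 8-15 [x1,x2,x3,x4=0001]: 00000010  (ones: 1)
  rows 16-23 [x1,x2,x3,x4=0010]: 00000000  (ones: 0)
  rows 24-31 [x1,x2,x3,x4=0011]: 00000000  (ones: 0)
  rows 32-39 [x1,x2,x3,x4=0100]: 00000000  (ones: 0)
  rows 40-47 [x1,x2,x3,x4=0101]: 00000000  (ones: 0)
  rows 48-55 [x1,x2,x3,x4=0110]: 00000000  (ones: 0)
  rows 56-63 [x1,x2,x3,x4=0111]: 00000000  (ones: 0)
  rows 64-71 [x1,x2,x3,x4=1000]: 00001010  (ones: 2)
  rows 72-79 [x1,x2,x3,x4=1001]: 00000010  (ones: 1)
  rows 80-87 [x1,x2,x3,x4=1010]: 00000000  (ones: 0)
  rows 88-95 [x1,x2,x3,x4=1011]: 00000000  (ones: 0)
  rows 96-103 [x1,x2,x3,x4=1100]: 00000000  (ones: 0)
  rows 104-111 [x1,x2,x3,x4=1101]: 00000000  (ones: 0)
  rows 112-119 [x1,x2,x3,x4=1110]: 00000000  (ones: 0)
  rows 120-127 [x1,x2,x3,x4=1111]: 00000000  (ones: 0)
Satisfying assignments = 2+1+0+0+0+0+0+0+2+1+0+0+0+0+0+0 = 6

6


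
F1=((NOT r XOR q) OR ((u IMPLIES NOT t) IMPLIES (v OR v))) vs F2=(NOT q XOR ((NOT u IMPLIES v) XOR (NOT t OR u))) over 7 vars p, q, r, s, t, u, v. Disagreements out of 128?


F1 = ((NOT r XOR q) OR ((u IMPLIES NOT t) IMPLIES (v OR v)))
F2 = (NOT q XOR ((NOT u IMPLIES v) XOR (NOT t OR u)))
Evaluate both on each of 128 rows (bits = p,q,r,s,t,u,v):
  row 0 [0000000]: F1=1 F2=0 (differ) -> 1
  row 1 [0000001]: F1=1 F2=1 -> 0
  row 2 [0000010]: F1=1 F2=1 -> 0
  row 3 [0000011]: F1=1 F2=1 -> 0
  row 4 [0000100]: F1=1 F2=1 -> 0
  (every remaining row is evaluated the same way; all 128 results are listed next)
Full result column, 8 rows per line (p,q,r,s fixed per line; t,u,v runs 000..111 left to right):
  rows 0-7 [p,q,r,s=0000]: 10000100  (ones: 2)
  rows 8-15 [p,q,r,s=0001]: 10000100  (ones: 2)
  rows 16-23 [p,q,r,s=0010]: 00101100  (ones: 3)
  rows 24-31 [p,q,r,s=0011]: 00101100  (ones: 3)
  rows 32-39 [p,q,r,s=0100]: 11010011  (ones: 5)
  rows 40-47 [p,q,r,s=0101]: 11010011  (ones: 5)
  rows 48-55 [p,q,r,s=0110]: 01111011  (ones: 6)
  rows 56-63 [p,q,r,s=0111]: 01111011  (ones: 6)
  rows 64-71 [p,q,r,s=1000]: 10000100  (ones: 2)
  rows 72-79 [p,q,r,s=1001]: 10000100  (ones: 2)
  rows 80-87 [p,q,r,s=1010]: 00101100  (ones: 3)
  rows 88-95 [p,q,r,s=1011]: 00101100  (ones: 3)
  rows 96-103 [p,q,r,s=1100]: 11010011  (ones: 5)
  rows 104-111 [p,q,r,s=1101]: 11010011  (ones: 5)
  rows 112-119 [p,q,r,s=1110]: 01111011  (ones: 6)
  rows 120-127 [p,q,r,s=1111]: 01111011  (ones: 6)
Disagreements = 2+2+3+3+5+5+6+6+2+2+3+3+5+5+6+6 = 64

64


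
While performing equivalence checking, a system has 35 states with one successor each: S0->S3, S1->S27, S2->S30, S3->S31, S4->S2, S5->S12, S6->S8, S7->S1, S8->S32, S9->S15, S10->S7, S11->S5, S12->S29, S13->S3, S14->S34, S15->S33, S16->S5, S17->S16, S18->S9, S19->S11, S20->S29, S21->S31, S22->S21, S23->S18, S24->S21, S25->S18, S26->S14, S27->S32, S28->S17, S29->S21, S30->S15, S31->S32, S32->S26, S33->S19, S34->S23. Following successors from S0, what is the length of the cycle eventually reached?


Trace from S0 until a state repeats:
  S0 -> S3 -> S31 -> S32 -> S26 -> S14 -> S34 -> S23 -> S18 -> S9 -> S15 -> S33 -> S19 -> S11 -> S5 -> S12 -> S29 -> S21 -> S31
S31 first seen at step 2, revisited at step 18.
Cycle length = 18 - 2 = 16

16


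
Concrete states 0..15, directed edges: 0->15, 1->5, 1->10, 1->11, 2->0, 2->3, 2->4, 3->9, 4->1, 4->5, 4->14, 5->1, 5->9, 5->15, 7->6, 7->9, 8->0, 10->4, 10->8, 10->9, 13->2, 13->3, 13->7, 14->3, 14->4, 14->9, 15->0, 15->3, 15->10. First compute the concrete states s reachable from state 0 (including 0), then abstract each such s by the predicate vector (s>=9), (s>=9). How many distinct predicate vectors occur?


BFS from 0:
Concrete reachable: {0, 1, 3, 4, 5, 8, 9, 10, 11, 14, 15}
Abstract via predicates (s>=9), (s>=9):
  (0,0) <- {0, 1, 3, 4, 5, 8}
  (1,1) <- {9, 10, 11, 14, 15}
Distinct abstract states = 2

2


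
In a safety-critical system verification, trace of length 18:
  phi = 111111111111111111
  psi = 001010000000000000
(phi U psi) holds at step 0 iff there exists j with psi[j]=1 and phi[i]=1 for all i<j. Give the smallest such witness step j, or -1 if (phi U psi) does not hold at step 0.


(phi U psi) at 0: need smallest j with psi[j]=1 and phi[i]=1 for all i in [0,j).
Scan from step 0:
  step 0: phi=1, psi=0 -> continue
  step 1: phi=1, psi=0 -> continue
  step 2: psi=1 and phi held for [0,2) -> witness found
Witness step = 2

2


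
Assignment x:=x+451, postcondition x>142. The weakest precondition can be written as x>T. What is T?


Formula: wp(x:=E, P) = P[E/x] (substitute E for x in postcondition)
Step 1: Postcondition: x>142
Step 2: Substitute x+451 for x: x+451>142
Step 3: Solve for x: x > 142-451 = -309

-309


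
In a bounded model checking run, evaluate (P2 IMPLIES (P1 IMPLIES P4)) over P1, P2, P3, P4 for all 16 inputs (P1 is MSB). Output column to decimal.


Formula: (P2 IMPLIES (P1 IMPLIES P4)) over P1, P2, P3, P4 (16 rows)
Evaluate each row (bits = P1,P2,P3,P4, MSB first):
  row 0 [0000]: (0 IMPLIES (0 IMPLIES 0)) -> 1
  row 1 [0001]: (0 IMPLIES (0 IMPLIES 1)) -> 1
  row 2 [0010]: (0 IMPLIES (0 IMPLIES 0)) -> 1
  row 3 [0011]: (0 IMPLIES (0 IMPLIES 1)) -> 1
  row 4 [0100]: (1 IMPLIES (0 IMPLIES 0)) -> 1
  row 5 [0101]: (1 IMPLIES (0 IMPLIES 1)) -> 1
  row 6 [0110]: (1 IMPLIES (0 IMPLIES 0)) -> 1
  row 7 [0111]: (1 IMPLIES (0 IMPLIES 1)) -> 1
  row 8 [1000]: (0 IMPLIES (1 IMPLIES 0)) -> 1
  row 9 [1001]: (0 IMPLIES (1 IMPLIES 1)) -> 1
  row 10 [1010]: (0 IMPLIES (1 IMPLIES 0)) -> 1
  row 11 [1011]: (0 IMPLIES (1 IMPLIES 1)) -> 1
  row 12 [1100]: (1 IMPLIES (1 IMPLIES 0)) -> 0
  row 13 [1101]: (1 IMPLIES (1 IMPLIES 1)) -> 1
  row 14 [1110]: (1 IMPLIES (1 IMPLIES 0)) -> 0
  row 15 [1111]: (1 IMPLIES (1 IMPLIES 1)) -> 1
Full result column, 4 rows per line (P1,P2 fixed per line; P3,P4 runs 00..11 left to right):
  rows 0-3 [P1,P2=00]: 1111  = hex F
  rows 4-7 [P1,P2=01]: 1111  = hex F
  rows 8-11 [P1,P2=10]: 1111  = hex F
  rows 12-15 [P1,P2=11]: 0101  = hex 5
Output column (row 0 .. row 15) = 1111111111110101
Output column grouped in 4s = 1111 1111 1111 0101 = 0xFFF5
Convert to decimal digit by digit (value = value*16 + digit):
  F -> 15
  15*16 + 15 (F) = 255
  255*16 + 15 (F) = 4095
  4095*16 + 5 = 65525
Decimal = 65525

65525
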